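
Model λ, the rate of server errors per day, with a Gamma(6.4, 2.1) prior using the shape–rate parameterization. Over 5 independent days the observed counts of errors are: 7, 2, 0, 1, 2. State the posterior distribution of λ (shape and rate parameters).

Posterior: Gamma(shape=18.4, rate=7.1)

The Poisson likelihood adds the total count to the shape and the number of exposure periods to the rate. Here ∑xᵢ = 12 and n = 5, so shape 6.4→18.4 and rate 2.1→7.1.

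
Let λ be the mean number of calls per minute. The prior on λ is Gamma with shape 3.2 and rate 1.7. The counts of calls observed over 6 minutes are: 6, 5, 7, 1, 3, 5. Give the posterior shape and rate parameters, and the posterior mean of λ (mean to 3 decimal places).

The Poisson likelihood adds the total count to the shape and the number of exposure periods to the rate. Here ∑xᵢ = 27 and n = 6, so shape 3.2→30.2 and rate 1.7→7.7.
Posterior mean = shape/rate = 30.2/7.7 = 3.922.

Posterior: Gamma(shape=30.2, rate=7.7); mean ≈ 3.922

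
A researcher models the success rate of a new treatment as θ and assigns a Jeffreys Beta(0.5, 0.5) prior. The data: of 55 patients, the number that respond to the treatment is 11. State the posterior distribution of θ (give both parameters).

Observing 11 successes and 44 failures updates Beta(0.5, 0.5) by adding the success and failure counts to the two shape parameters: α = 0.5+11 = 11.5, β = 0.5+44 = 44.5.

Posterior: Beta(11.5, 44.5)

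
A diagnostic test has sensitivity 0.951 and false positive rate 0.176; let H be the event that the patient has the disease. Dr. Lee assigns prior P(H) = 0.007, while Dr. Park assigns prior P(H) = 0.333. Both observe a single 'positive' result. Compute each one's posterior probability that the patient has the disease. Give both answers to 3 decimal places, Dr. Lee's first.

P('+'|H) = 0.951, P('+'|¬H) = 0.176.
Dr. Lee: numerator 0.951·0.007 = 0.0066570; evidence = 0.0066570+0.176·0.993 = 0.18142; posterior = 0.037.
Dr. Park: numerator 0.951·0.333 = 0.31668; evidence = 0.31668+0.176·0.667 = 0.43407; posterior = 0.730.

Dr. Lee: 0.037; Dr. Park: 0.730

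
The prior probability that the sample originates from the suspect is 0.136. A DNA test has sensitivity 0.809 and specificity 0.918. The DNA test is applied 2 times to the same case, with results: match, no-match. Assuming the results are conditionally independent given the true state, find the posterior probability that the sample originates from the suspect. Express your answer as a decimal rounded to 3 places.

With H the event that the sample originates from the suspect, the joint likelihood of the observed sequence is P(data|H) = 0.809·0.191 = 0.15452 and P(data|¬H) = 0.082·0.918 = 0.075276.
Bayes: P(H|data) = 0.136·0.15452 / (0.136·0.15452 + 0.864·0.075276) = 0.021015/0.086053 = 0.2442.

Posterior P(H) ≈ 0.244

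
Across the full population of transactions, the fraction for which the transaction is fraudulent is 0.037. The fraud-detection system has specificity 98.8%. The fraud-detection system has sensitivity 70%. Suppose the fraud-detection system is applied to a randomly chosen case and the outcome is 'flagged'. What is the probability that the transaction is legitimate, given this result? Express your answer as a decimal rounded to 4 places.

Let H be the event that the transaction is fraudulent. P(H) = 0.037, so P(¬H) = 0.963. With E the 'flagged' result, P(E|H) = 0.7 and P(E|¬H) = 0.012.
P(E) = 0.7·0.037 + 0.012·0.963 = 0.025900 + 0.011556 = 0.037456.
By Bayes' theorem, P(H|E) = 0.025900 / 0.037456 = 0.6915. Hence P(¬H|E) = 1 − 0.6915 = 0.3085.

P(¬H | E) ≈ 0.3085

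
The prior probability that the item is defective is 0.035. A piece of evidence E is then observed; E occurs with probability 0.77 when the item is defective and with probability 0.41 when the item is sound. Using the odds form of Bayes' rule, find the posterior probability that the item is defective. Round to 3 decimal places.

Prior odds = 0.035/(1−0.035) = 0.036269. In log-odds, ln(0.036269) = -3.3168.
Add log likelihood ratio: ln(1.8780) = 0.63023.
Posterior log-odds = -2.6865, so posterior odds = exp(-2.6865) = 0.068116. Converting, P(H|E) = 0.068116/1.0681 = 0.064.

Posterior probability ≈ 0.064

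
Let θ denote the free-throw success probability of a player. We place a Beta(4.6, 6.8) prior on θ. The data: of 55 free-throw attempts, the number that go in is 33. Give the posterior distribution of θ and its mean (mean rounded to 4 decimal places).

Posterior: Beta(37.6, 28.8); mean ≈ 0.5663

The binomial likelihood is conjugate to the Beta prior: with 33 successes and 22 failures, the posterior is Beta(4.6+33, 6.8+22) = Beta(37.6, 28.8).
E[θ | data] = 37.6/(37.6+28.8) = 0.5663.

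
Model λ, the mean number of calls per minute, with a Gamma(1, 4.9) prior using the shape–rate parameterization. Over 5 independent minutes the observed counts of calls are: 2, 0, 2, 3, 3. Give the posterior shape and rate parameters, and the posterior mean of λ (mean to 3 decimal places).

Total count ∑xᵢ = 10 over n = 5 minutes.
Gamma is conjugate to the Poisson likelihood: posterior is Gamma(shape = 1+10 = 11, rate = 4.9+5 = 9.9).
Posterior mean = shape/rate = 11/9.9 = 1.111.

Posterior: Gamma(shape=11, rate=9.9); mean ≈ 1.111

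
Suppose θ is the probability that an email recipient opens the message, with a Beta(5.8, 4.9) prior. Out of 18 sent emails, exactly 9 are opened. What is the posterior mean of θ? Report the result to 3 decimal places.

Posterior mean ≈ 0.516

The binomial likelihood is conjugate to the Beta prior: with 9 successes and 9 failures, the posterior is Beta(5.8+9, 4.9+9) = Beta(14.8, 13.9).
Posterior mean = α/(α+β) = 14.8/28.7 = 0.516.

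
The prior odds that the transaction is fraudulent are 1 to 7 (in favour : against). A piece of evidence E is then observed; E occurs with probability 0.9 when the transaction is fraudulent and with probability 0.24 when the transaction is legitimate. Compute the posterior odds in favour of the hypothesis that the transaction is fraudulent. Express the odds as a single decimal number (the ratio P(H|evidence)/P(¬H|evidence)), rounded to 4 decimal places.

Posterior odds ≈ 0.5357

Prior odds = 1/7 = 0.14286.
Likelihood ratio for E = 0.9/0.24 = 3.7500.
Posterior odds = prior odds × LR = 0.53571.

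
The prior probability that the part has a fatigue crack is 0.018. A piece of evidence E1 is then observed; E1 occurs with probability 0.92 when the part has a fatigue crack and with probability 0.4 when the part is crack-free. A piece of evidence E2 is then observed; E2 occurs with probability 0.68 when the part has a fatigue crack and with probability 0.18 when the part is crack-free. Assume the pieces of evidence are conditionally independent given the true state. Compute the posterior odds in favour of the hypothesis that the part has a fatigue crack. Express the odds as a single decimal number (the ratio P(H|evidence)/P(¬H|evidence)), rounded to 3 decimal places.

Prior odds = 0.018/(1−0.018) = 0.018330.
Likelihood ratio for E1 = 0.92/0.4 = 2.3000.
Likelihood ratio for E2 = 0.68/0.18 = 3.7778.
Posterior odds = prior odds × LR₁ × LR₂ = 0.15927.

Posterior odds ≈ 0.159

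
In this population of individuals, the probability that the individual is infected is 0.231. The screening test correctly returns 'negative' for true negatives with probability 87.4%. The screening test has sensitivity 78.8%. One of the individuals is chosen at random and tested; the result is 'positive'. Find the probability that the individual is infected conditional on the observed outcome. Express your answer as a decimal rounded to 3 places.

Let H be the event that the individual is infected. P(H) = 0.231, so P(¬H) = 0.769. With E the 'positive' result, P(E|H) = 0.788 and P(E|¬H) = 0.126.
P(E) = 0.788·0.231 + 0.126·0.769 = 0.18203 + 0.096894 = 0.27892.
By Bayes' theorem, P(H|E) = 0.18203 / 0.27892 = 0.653.

P(H | E) ≈ 0.653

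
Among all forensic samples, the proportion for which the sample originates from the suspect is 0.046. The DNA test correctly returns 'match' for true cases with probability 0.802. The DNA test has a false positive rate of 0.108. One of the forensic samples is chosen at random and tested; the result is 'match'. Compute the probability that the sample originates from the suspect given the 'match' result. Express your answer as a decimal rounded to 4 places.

P(H | E) ≈ 0.2637

Write H for 'the sample originates from the suspect'. Prior odds H:¬H = 0.046/0.954 = 0.048218. For the 'match' outcome, the likelihood ratio is 0.802/0.108 = 7.4259.
Posterior odds = 0.048218 × 7.4259 = 0.35806, so P(H|E) = 0.35806/(1+0.35806) = 0.2637.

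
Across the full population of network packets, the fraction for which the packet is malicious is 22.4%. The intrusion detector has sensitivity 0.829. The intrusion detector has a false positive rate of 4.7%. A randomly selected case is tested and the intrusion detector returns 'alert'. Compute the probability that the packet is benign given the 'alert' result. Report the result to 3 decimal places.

P(¬H | E) ≈ 0.164

Write H for 'the packet is malicious'. Prior odds H:¬H = 0.224/0.776 = 0.28866. For the 'alert' outcome, the likelihood ratio is 0.829/0.047 = 17.638.
Posterior odds = 0.28866 × 17.638 = 5.0915, so P(H|E) = 5.0915/(1+5.0915) = 0.836. Then P(¬H|E) = 1 − 0.836 = 0.164.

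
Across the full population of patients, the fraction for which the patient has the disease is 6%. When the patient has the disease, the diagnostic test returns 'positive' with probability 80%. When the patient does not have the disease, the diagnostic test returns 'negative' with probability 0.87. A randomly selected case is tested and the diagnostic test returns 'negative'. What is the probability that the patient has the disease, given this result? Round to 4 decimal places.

P(H | E) ≈ 0.0145

Write H for 'the patient has the disease'. Prior odds H:¬H = 0.06/0.94 = 0.063830. For the 'negative' outcome, the likelihood ratio is 0.2/0.87 = 0.22989.
Posterior odds = 0.063830 × 0.22989 = 0.014674, so P(H|E) = 0.014674/(1+0.014674) = 0.0145.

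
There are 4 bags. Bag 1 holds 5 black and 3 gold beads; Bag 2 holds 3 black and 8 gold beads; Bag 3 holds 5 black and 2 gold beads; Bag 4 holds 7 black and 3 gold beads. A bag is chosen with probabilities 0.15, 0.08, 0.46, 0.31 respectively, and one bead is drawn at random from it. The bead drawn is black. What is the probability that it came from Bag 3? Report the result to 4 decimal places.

Posterior probability ≈ 0.4970

P(black|Bag 1) = 0.625; P(black|Bag 2) = 0.2727; P(black|Bag 3) = 0.7143; P(black|Bag 4) = 0.7.
Prior × likelihood for each source: 0.15·0.625=0.09375, 0.08·0.2727=0.02182, 0.46·0.7143=0.3286, 0.31·0.7=0.2170. Summing gives P(black) = 0.66114.
P(Bag 3 | black) = 0.3286 / 0.66114 = 0.4970.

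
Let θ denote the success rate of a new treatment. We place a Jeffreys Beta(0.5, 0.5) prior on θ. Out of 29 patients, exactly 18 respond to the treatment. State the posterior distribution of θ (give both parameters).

The binomial likelihood is conjugate to the Beta prior: with 18 successes and 11 failures, the posterior is Beta(0.5+18, 0.5+11) = Beta(18.5, 11.5).

Posterior: Beta(18.5, 11.5)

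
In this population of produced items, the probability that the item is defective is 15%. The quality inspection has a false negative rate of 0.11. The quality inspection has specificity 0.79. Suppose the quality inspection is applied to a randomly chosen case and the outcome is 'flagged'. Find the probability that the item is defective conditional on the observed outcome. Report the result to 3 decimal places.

Write H for 'the item is defective'. Prior odds H:¬H = 0.15/0.85 = 0.17647. For the 'flagged' outcome, the likelihood ratio is 0.89/0.21 = 4.2381.
Posterior odds = 0.17647 × 4.2381 = 0.74790, so P(H|E) = 0.74790/(1+0.74790) = 0.428.

P(H | E) ≈ 0.428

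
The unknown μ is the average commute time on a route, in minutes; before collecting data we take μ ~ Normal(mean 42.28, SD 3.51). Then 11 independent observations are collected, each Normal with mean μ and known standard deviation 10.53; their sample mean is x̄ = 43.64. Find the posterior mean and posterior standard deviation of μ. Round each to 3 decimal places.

Posterior mean ≈ 43.028; posterior SD ≈ 2.355

With known σ, the Normal prior is conjugate. Weight on the data is w = (n/σ²)/(n/σ² + 1/τ₀²) = 0.0992055/(0.0992055+0.0811682) = 0.55000.
Posterior mean = w·x̄ + (1−w)·μ₀ = 0.55000·43.64 + 0.45000·42.28 = 43.028. Posterior variance = 1/(0.0992055+0.0811682) = 5.54404, so SD = 2.355.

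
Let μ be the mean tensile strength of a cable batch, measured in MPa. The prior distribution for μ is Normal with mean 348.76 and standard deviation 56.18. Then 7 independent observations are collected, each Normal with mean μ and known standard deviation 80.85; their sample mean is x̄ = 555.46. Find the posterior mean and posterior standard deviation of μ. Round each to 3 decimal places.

Prior precision 1/τ₀² = 1/56.18² = 0.00031684; data precision n/σ² = 7/80.85² = 0.00107087.
Posterior precision = 0.00031684 + 0.00107087 = 0.00138771, giving posterior SD = 1/√0.00138771 = 26.844.
Posterior mean = (0.00031684·348.76 + 0.00107087·555.46) / 0.00138771 = 508.267.

Posterior mean ≈ 508.267; posterior SD ≈ 26.844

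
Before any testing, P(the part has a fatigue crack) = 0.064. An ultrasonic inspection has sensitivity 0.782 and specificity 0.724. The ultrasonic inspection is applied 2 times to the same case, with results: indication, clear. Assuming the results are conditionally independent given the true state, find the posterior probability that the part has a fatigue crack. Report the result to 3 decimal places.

Let H be the event that the part has a fatigue crack; start with P(H) = 0.064. P('indication'|H) = 0.782, P('indication'|¬H) = 0.276.
Update on result 1 ('indication'): P(H) ← 0.782·0.0640 / (0.782·0.0640 + 0.276·0.9360) = 0.050048/0.30838 = 0.1623.
Update on result 2 ('clear'): P(H) ← 0.218·0.1623 / (0.218·0.1623 + 0.724·0.8377) = 0.035379/0.64188 = 0.0551.

Posterior P(H) ≈ 0.055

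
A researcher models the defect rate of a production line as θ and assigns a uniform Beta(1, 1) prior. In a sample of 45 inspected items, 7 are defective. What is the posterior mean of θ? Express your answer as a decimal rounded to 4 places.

Posterior mean ≈ 0.1702

The binomial likelihood is conjugate to the Beta prior: with 7 successes and 38 failures, the posterior is Beta(1+7, 1+38) = Beta(8, 39).
E[θ | data] = 8/(8+39) = 0.1702.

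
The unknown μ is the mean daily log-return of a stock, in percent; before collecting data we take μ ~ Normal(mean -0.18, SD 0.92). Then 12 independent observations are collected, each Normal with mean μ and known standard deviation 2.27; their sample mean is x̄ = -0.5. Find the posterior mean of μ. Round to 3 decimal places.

Prior precision 1/τ₀² = 1/0.92² = 1.18147; data precision n/σ² = 12/2.27² = 2.32879.
Posterior precision = 1.18147 + 2.32879 = 3.51026.
Posterior mean = (1.18147·-0.18 + 2.32879·-0.5) / 3.51026 = -0.392.

Posterior mean ≈ -0.392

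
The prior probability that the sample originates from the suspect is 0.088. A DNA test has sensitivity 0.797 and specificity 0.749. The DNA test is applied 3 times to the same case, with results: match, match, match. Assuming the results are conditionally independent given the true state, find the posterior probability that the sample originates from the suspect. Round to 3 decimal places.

With H the event that the sample originates from the suspect, the joint likelihood of the observed sequence is P(data|H) = 0.797·0.797·0.797 = 0.50626 and P(data|¬H) = 0.251·0.251·0.251 = 0.015813.
Bayes: P(H|data) = 0.088·0.50626 / (0.088·0.50626 + 0.912·0.015813) = 0.044551/0.058973 = 0.7555.

Posterior P(H) ≈ 0.755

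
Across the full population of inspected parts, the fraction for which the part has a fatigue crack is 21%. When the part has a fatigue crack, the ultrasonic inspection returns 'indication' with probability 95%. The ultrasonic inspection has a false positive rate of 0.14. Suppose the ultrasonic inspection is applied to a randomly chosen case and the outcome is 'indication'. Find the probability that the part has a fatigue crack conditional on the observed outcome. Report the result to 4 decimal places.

Write H for 'the part has a fatigue crack'. Prior odds H:¬H = 0.21/0.79 = 0.26582. For the 'indication' outcome, the likelihood ratio is 0.95/0.14 = 6.7857.
Posterior odds = 0.26582 × 6.7857 = 1.8038, so P(H|E) = 1.8038/(1+1.8038) = 0.6433.

P(H | E) ≈ 0.6433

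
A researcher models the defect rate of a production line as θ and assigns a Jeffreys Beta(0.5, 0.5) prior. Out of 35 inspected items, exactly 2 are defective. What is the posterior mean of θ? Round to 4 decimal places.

Posterior mean ≈ 0.0694

Observing 2 successes and 33 failures updates Beta(0.5, 0.5) by adding the success and failure counts to the two shape parameters: α = 0.5+2 = 2.5, β = 0.5+33 = 33.5.
E[θ | data] = 2.5/(2.5+33.5) = 0.0694.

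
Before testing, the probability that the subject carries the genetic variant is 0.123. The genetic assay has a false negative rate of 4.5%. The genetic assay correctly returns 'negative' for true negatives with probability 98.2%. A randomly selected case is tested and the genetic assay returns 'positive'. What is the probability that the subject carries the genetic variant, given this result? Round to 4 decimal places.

P(H | E) ≈ 0.8815

Write H for 'the subject carries the genetic variant'. Prior odds H:¬H = 0.123/0.877 = 0.14025. For the 'positive' outcome, the likelihood ratio is 0.955/0.018 = 53.056.
Posterior odds = 0.14025 × 53.056 = 7.4411, so P(H|E) = 7.4411/(1+7.4411) = 0.8815.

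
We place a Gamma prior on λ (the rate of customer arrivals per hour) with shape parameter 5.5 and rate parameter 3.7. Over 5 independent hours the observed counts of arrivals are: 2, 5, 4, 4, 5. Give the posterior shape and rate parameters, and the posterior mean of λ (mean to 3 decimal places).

The Poisson likelihood adds the total count to the shape and the number of exposure periods to the rate. Here ∑xᵢ = 20 and n = 5, so shape 5.5→25.5 and rate 3.7→8.7.
Posterior mean = shape/rate = 25.5/8.7 = 2.931.

Posterior: Gamma(shape=25.5, rate=8.7); mean ≈ 2.931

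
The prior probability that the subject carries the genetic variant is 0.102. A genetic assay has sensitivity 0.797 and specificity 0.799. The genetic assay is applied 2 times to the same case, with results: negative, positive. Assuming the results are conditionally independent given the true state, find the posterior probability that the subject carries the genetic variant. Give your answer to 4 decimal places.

Let H be the event that the subject carries the genetic variant; start with P(H) = 0.102. P('positive'|H) = 0.797, P('positive'|¬H) = 0.201.
Update on result 1 ('negative'): P(H) ← 0.203·0.1020 / (0.203·0.1020 + 0.799·0.8980) = 0.020706/0.73821 = 0.0280.
Update on result 2 ('positive'): P(H) ← 0.797·0.0280 / (0.797·0.0280 + 0.201·0.9720) = 0.022355/0.21772 = 0.1027.

Posterior P(H) ≈ 0.1027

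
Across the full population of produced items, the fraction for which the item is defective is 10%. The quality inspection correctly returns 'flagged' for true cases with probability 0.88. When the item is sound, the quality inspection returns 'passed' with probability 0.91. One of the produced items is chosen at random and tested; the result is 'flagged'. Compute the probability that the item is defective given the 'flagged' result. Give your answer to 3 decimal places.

Write H for 'the item is defective'. Prior odds H:¬H = 0.1/0.9 = 0.11111. For the 'flagged' outcome, the likelihood ratio is 0.88/0.09 = 9.7778.
Posterior odds = 0.11111 × 9.7778 = 1.0864, so P(H|E) = 1.0864/(1+1.0864) = 0.521.

P(H | E) ≈ 0.521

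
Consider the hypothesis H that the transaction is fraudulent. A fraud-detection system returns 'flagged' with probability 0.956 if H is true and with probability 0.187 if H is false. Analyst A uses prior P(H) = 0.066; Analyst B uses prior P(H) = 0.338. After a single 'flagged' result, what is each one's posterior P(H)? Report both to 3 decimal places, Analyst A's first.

Analyst A: 0.265; Analyst B: 0.723

P('+'|H) = 0.956, P('+'|¬H) = 0.187.
Analyst A: numerator 0.956·0.066 = 0.063096; evidence = 0.063096+0.187·0.934 = 0.23775; posterior = 0.265.
Analyst B: numerator 0.956·0.338 = 0.32313; evidence = 0.32313+0.187·0.662 = 0.44692; posterior = 0.723.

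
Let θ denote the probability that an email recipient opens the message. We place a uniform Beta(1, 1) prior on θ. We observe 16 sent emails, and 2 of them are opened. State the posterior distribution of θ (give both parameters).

Posterior: Beta(3, 15)

The binomial likelihood is conjugate to the Beta prior: with 2 successes and 14 failures, the posterior is Beta(1+2, 1+14) = Beta(3, 15).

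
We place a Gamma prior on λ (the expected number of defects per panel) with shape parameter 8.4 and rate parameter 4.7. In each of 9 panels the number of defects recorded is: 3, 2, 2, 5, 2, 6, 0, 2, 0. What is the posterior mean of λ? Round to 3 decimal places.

Posterior mean ≈ 2.219

Total count ∑xᵢ = 22 over n = 9 panels.
Gamma is conjugate to the Poisson likelihood: posterior is Gamma(shape = 8.4+22 = 30.4, rate = 4.7+9 = 13.7).
E[λ | data] = 30.4/13.7 = 2.219.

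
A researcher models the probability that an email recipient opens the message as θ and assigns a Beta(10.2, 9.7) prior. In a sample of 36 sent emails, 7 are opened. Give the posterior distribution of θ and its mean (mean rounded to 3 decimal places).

Observing 7 successes and 29 failures updates Beta(10.2, 9.7) by adding the success and failure counts to the two shape parameters: α = 10.2+7 = 17.2, β = 9.7+29 = 38.7.
Posterior mean = α/(α+β) = 17.2/55.9 = 0.308.

Posterior: Beta(17.2, 38.7); mean ≈ 0.308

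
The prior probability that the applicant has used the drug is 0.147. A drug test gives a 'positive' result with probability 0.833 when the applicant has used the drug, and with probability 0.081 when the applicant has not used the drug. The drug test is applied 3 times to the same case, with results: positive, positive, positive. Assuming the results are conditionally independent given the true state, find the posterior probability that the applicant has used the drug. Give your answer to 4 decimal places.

Let H be the event that the applicant has used the drug; start with P(H) = 0.147. P('positive'|H) = 0.833, P('positive'|¬H) = 0.081.
Update on result 1 ('positive'): P(H) ← 0.833·0.1470 / (0.833·0.1470 + 0.081·0.8530) = 0.12245/0.19154 = 0.6393.
Update on result 2 ('positive'): P(H) ← 0.833·0.6393 / (0.833·0.6393 + 0.081·0.3607) = 0.53252/0.56174 = 0.9480.
Update on result 3 ('positive'): P(H) ← 0.833·0.9480 / (0.833·0.9480 + 0.081·0.0520) = 0.78967/0.79389 = 0.9947.

Posterior P(H) ≈ 0.9947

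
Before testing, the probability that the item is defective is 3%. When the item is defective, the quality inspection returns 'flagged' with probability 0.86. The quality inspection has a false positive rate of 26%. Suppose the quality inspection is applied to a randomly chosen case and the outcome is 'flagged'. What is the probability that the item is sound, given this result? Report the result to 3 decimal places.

P(¬H | E) ≈ 0.907

Let H be the event that the item is defective. P(H) = 0.03, so P(¬H) = 0.97. With E the 'flagged' result, P(E|H) = 0.86 and P(E|¬H) = 0.26.
P(E) = 0.86·0.03 + 0.26·0.97 = 0.025800 + 0.25220 = 0.27800.
By Bayes' theorem, P(H|E) = 0.025800 / 0.27800 = 0.093. Hence P(¬H|E) = 1 − 0.093 = 0.907.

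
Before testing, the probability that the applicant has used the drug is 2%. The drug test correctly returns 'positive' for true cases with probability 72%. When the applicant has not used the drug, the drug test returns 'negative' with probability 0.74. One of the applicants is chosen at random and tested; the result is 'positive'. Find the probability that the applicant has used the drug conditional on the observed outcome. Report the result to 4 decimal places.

Write H for 'the applicant has used the drug'. Prior odds H:¬H = 0.02/0.98 = 0.020408. For the 'positive' outcome, the likelihood ratio is 0.72/0.26 = 2.7692.
Posterior odds = 0.020408 × 2.7692 = 0.056515, so P(H|E) = 0.056515/(1+0.056515) = 0.0535.

P(H | E) ≈ 0.0535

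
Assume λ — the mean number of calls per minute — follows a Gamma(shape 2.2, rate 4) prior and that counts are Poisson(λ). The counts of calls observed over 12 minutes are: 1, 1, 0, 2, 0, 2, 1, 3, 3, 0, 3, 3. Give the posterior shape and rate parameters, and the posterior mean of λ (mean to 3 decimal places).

Total count ∑xᵢ = 19 over n = 12 minutes.
Gamma is conjugate to the Poisson likelihood: posterior is Gamma(shape = 2.2+19 = 21.2, rate = 4+12 = 16).
Posterior mean = shape/rate = 21.2/16 = 1.325.

Posterior: Gamma(shape=21.2, rate=16); mean ≈ 1.325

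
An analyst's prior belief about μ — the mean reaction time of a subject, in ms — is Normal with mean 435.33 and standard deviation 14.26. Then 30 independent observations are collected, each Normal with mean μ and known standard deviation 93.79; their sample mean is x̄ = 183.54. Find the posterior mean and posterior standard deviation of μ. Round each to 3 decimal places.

Posterior mean ≈ 332.220; posterior SD ≈ 10.958

Prior precision 1/τ₀² = 1/14.26² = 0.00491769; data precision n/σ² = 30/93.79² = 0.00341042.
Posterior precision = 0.00491769 + 0.00341042 = 0.00832811, giving posterior SD = 1/√0.00832811 = 10.958.
Posterior mean = (0.00491769·435.33 + 0.00341042·183.54) / 0.00832811 = 332.220.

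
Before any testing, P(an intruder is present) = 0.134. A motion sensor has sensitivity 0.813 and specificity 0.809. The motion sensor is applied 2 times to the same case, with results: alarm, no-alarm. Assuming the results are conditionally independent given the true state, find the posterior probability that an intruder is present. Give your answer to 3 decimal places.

Let H be the event that an intruder is present; start with P(H) = 0.134. P('alarm'|H) = 0.813, P('alarm'|¬H) = 0.191.
Update on result 1 ('alarm'): P(H) ← 0.813·0.1340 / (0.813·0.1340 + 0.191·0.8660) = 0.10894/0.27435 = 0.3971.
Update on result 2 ('no-alarm'): P(H) ← 0.187·0.3971 / (0.187·0.3971 + 0.809·0.6029) = 0.074257/0.56201 = 0.1321.

Posterior P(H) ≈ 0.132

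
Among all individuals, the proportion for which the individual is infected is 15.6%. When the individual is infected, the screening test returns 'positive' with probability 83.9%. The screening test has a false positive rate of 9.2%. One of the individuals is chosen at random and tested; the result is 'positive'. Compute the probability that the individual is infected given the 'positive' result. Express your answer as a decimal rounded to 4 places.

Write H for 'the individual is infected'. Prior odds H:¬H = 0.156/0.844 = 0.18483. For the 'positive' outcome, the likelihood ratio is 0.839/0.092 = 9.1196.
Posterior odds = 0.18483 × 9.1196 = 1.6856, so P(H|E) = 1.6856/(1+1.6856) = 0.6276.

P(H | E) ≈ 0.6276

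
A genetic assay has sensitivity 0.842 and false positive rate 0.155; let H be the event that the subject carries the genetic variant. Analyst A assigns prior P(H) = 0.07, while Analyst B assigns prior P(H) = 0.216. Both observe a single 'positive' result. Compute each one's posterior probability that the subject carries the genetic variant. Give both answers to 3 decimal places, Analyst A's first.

The likelihood ratio for a 'positive' result is 0.842/0.155 = 5.4323.
Analyst A: prior odds 0.07/0.93 = 0.075269; posterior odds 0.40888; posterior probability 0.290.
Analyst B: prior odds 0.216/0.784 = 0.27551; posterior odds 1.4966; posterior probability 0.599.

Analyst A: 0.290; Analyst B: 0.599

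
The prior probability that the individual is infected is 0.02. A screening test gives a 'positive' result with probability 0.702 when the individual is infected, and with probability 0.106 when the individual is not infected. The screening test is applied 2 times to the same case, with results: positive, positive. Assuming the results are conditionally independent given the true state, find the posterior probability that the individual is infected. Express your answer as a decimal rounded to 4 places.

With H the event that the individual is infected, the joint likelihood of the observed sequence is P(data|H) = 0.702·0.702 = 0.49280 and P(data|¬H) = 0.106·0.106 = 0.011236.
Bayes: P(H|data) = 0.02·0.49280 / (0.02·0.49280 + 0.98·0.011236) = 0.0098561/0.020867 = 0.4723.

Posterior P(H) ≈ 0.4723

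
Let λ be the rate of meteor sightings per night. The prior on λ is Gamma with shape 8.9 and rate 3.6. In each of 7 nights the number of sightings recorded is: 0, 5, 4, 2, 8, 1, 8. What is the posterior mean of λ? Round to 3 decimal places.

The Poisson likelihood adds the total count to the shape and the number of exposure periods to the rate. Here ∑xᵢ = 28 and n = 7, so shape 8.9→36.9 and rate 3.6→10.6.
E[λ | data] = 36.9/10.6 = 3.481.

Posterior mean ≈ 3.481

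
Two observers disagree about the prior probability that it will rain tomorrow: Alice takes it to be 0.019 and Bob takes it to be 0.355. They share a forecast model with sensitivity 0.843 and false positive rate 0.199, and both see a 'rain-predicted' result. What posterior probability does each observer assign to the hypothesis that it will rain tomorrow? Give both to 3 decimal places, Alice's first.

The likelihood ratio for a 'rain-predicted' result is 0.843/0.199 = 4.2362.
Alice: prior odds 0.019/0.981 = 0.019368; posterior odds 0.082046; posterior probability 0.076.
Bob: prior odds 0.355/0.645 = 0.55039; posterior odds 2.3315; posterior probability 0.700.

Alice: 0.076; Bob: 0.700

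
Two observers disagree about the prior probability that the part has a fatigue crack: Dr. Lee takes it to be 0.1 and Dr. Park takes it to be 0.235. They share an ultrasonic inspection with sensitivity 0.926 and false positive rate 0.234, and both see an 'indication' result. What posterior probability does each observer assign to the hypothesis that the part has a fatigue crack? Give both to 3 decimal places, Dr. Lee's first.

P('+'|H) = 0.926, P('+'|¬H) = 0.234.
Dr. Lee: numerator 0.926·0.1 = 0.092600; evidence = 0.092600+0.234·0.9 = 0.30320; posterior = 0.305.
Dr. Park: numerator 0.926·0.235 = 0.21761; evidence = 0.21761+0.234·0.765 = 0.39662; posterior = 0.549.

Dr. Lee: 0.305; Dr. Park: 0.549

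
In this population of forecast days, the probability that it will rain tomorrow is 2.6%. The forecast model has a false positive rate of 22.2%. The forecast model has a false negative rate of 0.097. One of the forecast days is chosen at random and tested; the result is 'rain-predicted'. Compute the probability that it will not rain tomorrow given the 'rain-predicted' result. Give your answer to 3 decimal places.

P(¬H | E) ≈ 0.902

Let H be the event that it will rain tomorrow. P(H) = 0.026, so P(¬H) = 0.974. With E the 'rain-predicted' result, P(E|H) = 0.903 and P(E|¬H) = 0.222.
P(E) = 0.903·0.026 + 0.222·0.974 = 0.023478 + 0.21623 = 0.23971.
By Bayes' theorem, P(H|E) = 0.023478 / 0.23971 = 0.098. Hence P(¬H|E) = 1 − 0.098 = 0.902.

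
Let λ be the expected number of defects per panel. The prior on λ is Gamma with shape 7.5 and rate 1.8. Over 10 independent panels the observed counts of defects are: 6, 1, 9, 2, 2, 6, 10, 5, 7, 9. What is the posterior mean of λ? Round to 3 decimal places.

Posterior mean ≈ 5.466

Total count ∑xᵢ = 57 over n = 10 panels.
Gamma is conjugate to the Poisson likelihood: posterior is Gamma(shape = 7.5+57 = 64.5, rate = 1.8+10 = 11.8).
Posterior mean = shape/rate = 64.5/11.8 = 5.466.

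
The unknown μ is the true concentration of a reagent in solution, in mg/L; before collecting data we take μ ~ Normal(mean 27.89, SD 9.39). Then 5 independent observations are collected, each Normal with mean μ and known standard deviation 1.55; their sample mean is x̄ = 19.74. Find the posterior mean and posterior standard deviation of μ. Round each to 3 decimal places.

With known σ, the Normal prior is conjugate. Weight on the data is w = (n/σ²)/(n/σ² + 1/τ₀²) = 2.08117/(2.08117+0.0113415) = 0.99458.
Posterior mean = w·x̄ + (1−w)·μ₀ = 0.99458·19.74 + 0.0054200·27.89 = 19.784. Posterior variance = 1/(2.08117+0.0113415) = 0.477896, so SD = 0.691.

Posterior mean ≈ 19.784; posterior SD ≈ 0.691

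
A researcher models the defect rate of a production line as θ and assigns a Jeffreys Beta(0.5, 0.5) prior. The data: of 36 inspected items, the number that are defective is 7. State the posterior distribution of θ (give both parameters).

Posterior: Beta(7.5, 29.5)

Observing 7 successes and 29 failures updates Beta(0.5, 0.5) by adding the success and failure counts to the two shape parameters: α = 0.5+7 = 7.5, β = 0.5+29 = 29.5.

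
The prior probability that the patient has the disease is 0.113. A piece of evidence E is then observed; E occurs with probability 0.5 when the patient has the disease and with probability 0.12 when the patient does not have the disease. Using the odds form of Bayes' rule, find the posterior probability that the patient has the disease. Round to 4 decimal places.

Posterior probability ≈ 0.3468

Prior odds = 0.113/(1−0.113) = 0.12740. In log-odds, ln(0.12740) = -2.0605.
Add log likelihood ratio: ln(4.1667) = 1.4271.
Posterior log-odds = -0.63334, so posterior odds = exp(-0.63334) = 0.53082. Converting, P(H|E) = 0.53082/1.5308 = 0.3468.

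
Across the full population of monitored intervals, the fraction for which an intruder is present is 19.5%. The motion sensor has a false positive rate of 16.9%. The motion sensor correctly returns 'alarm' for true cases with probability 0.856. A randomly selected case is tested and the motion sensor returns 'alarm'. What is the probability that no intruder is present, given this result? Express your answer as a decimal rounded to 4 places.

P(¬H | E) ≈ 0.4490

Let H be the event that an intruder is present. P(H) = 0.195, so P(¬H) = 0.805. With E the 'alarm' result, P(E|H) = 0.856 and P(E|¬H) = 0.169.
P(E) = 0.856·0.195 + 0.169·0.805 = 0.16692 + 0.13604 = 0.30297.
By Bayes' theorem, P(H|E) = 0.16692 / 0.30297 = 0.5510. Hence P(¬H|E) = 1 − 0.5510 = 0.4490.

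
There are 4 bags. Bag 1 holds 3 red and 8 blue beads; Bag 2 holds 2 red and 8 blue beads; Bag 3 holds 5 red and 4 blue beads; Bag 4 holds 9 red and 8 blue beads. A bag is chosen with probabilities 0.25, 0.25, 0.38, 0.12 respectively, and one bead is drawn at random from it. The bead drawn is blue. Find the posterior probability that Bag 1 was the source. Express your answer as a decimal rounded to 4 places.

Posterior probability ≈ 0.2994

Tabulate prior·likelihood by source: [1] prior 0.25, lik 0.7273, product 0.1818; [2] prior 0.25, lik 0.8, product 0.2000; [3] prior 0.38, lik 0.4444, product 0.1689; [4] prior 0.12, lik 0.4706, product 0.05647.
Normalizing constant = 0.60718; the posterior for Bag 1 is its product over the sum, 0.1818/0.60718 = 0.2994.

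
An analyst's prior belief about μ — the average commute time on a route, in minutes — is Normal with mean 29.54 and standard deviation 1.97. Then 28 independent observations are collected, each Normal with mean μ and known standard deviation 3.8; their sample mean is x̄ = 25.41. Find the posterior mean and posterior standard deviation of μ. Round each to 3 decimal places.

Posterior mean ≈ 25.894; posterior SD ≈ 0.675

With known σ, the Normal prior is conjugate. Weight on the data is w = (n/σ²)/(n/σ² + 1/τ₀²) = 1.93906/(1.93906+0.257672) = 0.88270.
Posterior mean = w·x̄ + (1−w)·μ₀ = 0.88270·25.41 + 0.11730·29.54 = 25.894. Posterior variance = 1/(1.93906+0.257672) = 0.455222, so SD = 0.675.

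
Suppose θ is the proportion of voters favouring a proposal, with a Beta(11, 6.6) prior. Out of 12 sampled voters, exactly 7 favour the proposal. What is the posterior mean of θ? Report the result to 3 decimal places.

Observing 7 successes and 5 failures updates Beta(11, 6.6) by adding the success and failure counts to the two shape parameters: α = 11+7 = 18, β = 6.6+5 = 11.6.
Posterior mean = α/(α+β) = 18/29.6 = 0.608.

Posterior mean ≈ 0.608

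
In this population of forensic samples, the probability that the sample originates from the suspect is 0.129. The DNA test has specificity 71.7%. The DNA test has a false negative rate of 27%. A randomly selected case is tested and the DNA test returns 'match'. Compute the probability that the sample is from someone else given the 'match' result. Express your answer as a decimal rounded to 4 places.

Write H for 'the sample originates from the suspect'. Prior odds H:¬H = 0.129/0.871 = 0.14811. For the 'match' outcome, the likelihood ratio is 0.73/0.283 = 2.5795.
Posterior odds = 0.14811 × 2.5795 = 0.38204, so P(H|E) = 0.38204/(1+0.38204) = 0.2764. Then P(¬H|E) = 1 − 0.2764 = 0.7236.

P(¬H | E) ≈ 0.7236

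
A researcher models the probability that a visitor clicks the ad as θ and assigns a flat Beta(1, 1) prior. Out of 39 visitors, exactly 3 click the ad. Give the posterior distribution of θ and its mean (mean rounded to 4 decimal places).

Posterior: Beta(4, 37); mean ≈ 0.0976

The binomial likelihood is conjugate to the Beta prior: with 3 successes and 36 failures, the posterior is Beta(1+3, 1+36) = Beta(4, 37).
Posterior mean = α/(α+β) = 4/41 = 0.0976.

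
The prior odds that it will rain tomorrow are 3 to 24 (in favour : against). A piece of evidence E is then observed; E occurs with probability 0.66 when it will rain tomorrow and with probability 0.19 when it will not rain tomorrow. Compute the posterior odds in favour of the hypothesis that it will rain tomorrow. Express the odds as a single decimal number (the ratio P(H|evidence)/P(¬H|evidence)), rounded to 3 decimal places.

Posterior odds ≈ 0.434

Prior odds = 3/24 = 0.12500.
Likelihood ratio for E = 0.66/0.19 = 3.4737.
Posterior odds = prior odds × LR = 0.43421.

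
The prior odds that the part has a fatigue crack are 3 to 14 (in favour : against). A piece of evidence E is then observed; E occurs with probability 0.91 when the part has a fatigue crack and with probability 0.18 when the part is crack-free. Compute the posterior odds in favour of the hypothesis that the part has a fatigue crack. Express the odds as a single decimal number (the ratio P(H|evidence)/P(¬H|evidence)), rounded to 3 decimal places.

Prior odds = 3/14 = 0.21429.
Likelihood ratio for E = 0.91/0.18 = 5.0556.
Posterior odds = prior odds × LR = 1.0833.

Posterior odds ≈ 1.083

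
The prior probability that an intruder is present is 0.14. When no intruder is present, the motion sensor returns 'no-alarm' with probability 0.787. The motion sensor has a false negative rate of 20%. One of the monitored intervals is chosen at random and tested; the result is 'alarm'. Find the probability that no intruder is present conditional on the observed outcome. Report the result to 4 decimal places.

P(¬H | E) ≈ 0.6206

Write H for 'an intruder is present'. Prior odds H:¬H = 0.14/0.86 = 0.16279. For the 'alarm' outcome, the likelihood ratio is 0.8/0.213 = 3.7559.
Posterior odds = 0.16279 × 3.7559 = 0.61142, so P(H|E) = 0.61142/(1+0.61142) = 0.3794. Then P(¬H|E) = 1 − 0.3794 = 0.6206.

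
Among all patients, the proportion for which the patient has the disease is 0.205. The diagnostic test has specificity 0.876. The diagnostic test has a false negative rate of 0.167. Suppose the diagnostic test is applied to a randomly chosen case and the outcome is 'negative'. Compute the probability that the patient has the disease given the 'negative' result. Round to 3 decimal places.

P(H | E) ≈ 0.047

Let H be the event that the patient has the disease. P(H) = 0.205, so P(¬H) = 0.795. With E the 'negative' result, P(E|H) = 0.167 and P(E|¬H) = 0.876.
P(E) = 0.167·0.205 + 0.876·0.795 = 0.034235 + 0.69642 = 0.73066.
By Bayes' theorem, P(H|E) = 0.034235 / 0.73066 = 0.047.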